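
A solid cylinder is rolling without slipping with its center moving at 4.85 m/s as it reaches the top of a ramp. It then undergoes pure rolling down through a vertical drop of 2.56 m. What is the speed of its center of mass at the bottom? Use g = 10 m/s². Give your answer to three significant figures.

v ≈ 7.59 m/s

Here I = (1/2)MR², so the shape factor k = I/(MR²) = 0.5.
Rolling without slipping gives ω = v/R, so the total kinetic energy is ½Mv² + ½Iω² = ½(1+k)Mv² = (3/4)Mv².
Energy conservation: (3/4)Mv₀² + Mgh = (3/4)Mv², so v² = v₀² + 2gh/(1+k).
v = √(4.85² + 2×10×2.56/1.5) = √57.66 ≈ 7.59 m/s.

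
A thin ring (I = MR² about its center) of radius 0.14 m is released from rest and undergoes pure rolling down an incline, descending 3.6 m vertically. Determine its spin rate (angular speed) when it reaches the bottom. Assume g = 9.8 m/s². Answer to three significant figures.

The moment of inertia is MR², giving k ≡ I/(MR²) = 1.
The rolling condition ω = v/R makes the rotational term ½I(v/R)² = ½kMv², so KE_total = ½(1+k)Mv² = Mv².
Energy conservation Mgh = ½(1+k)Mv² gives v = √(2gh/(1+k)) = √(2 × 9.8 × 3.6 / 2) = 5.94 m/s.
Then ω = v/R = 5.94 / 0.14 ≈ 42.4 rad/s.

ω ≈ 42.4 rad/s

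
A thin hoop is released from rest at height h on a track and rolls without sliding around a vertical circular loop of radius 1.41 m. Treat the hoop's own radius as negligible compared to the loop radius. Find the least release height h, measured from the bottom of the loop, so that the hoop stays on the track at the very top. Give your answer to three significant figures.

The moment of inertia is MR², giving k ≡ I/(MR²) = 1.
At the top of the loop, the minimum-contact condition is Mg = Mv_top²/r, so v_top² = gr.
With ω = v/R, the kinetic energy at speed v is ½(1+k)Mv² = Mv².
Energy conservation from release (height h) to the top (height 2r): Mgh = Mg(2r) + M·gr.
Thus h_min = 2r + (1+k)r/2 = r(2 + 2/2) = 1.41 × 3 ≈ 4.23 m.

h_min ≈ 4.23 m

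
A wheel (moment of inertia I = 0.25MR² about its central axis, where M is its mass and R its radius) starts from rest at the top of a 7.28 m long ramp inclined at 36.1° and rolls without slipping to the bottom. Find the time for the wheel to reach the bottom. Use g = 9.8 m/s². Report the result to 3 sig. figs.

With I = 0.25MR², the ratio k = I/(MR²) is 0.25.
Translational: Mg sinθ − f = Ma. Rotational about the CM: fR = Iα = kMRa, so f = kMa.
Hence a = g sinθ/(1+k) = 9.8×sin36.1°/1.25 = 4.619 m/s².
With constant a from rest, t = √(2L/a) = √(2·7.28/4.619) ≈ 1.78 s.

t ≈ 1.78 s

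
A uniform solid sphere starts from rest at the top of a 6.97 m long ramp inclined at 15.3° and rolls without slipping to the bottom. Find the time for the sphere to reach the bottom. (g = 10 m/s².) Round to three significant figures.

t ≈ 2.72 s

The moment of inertia is (2/5)MR², giving k ≡ I/(MR²) = 0.4.
Newton's second law down the slope: Mg sinθ − f = Ma. The torque equation fR = Iα (with α = a/R) gives f = kMa.
Hence a = g sinθ/(1+k) = 10×sin15.3°/1.4 = 1.885 m/s².
With constant a from rest, t = √(2L/a) = √(2·6.97/1.885) ≈ 2.72 s.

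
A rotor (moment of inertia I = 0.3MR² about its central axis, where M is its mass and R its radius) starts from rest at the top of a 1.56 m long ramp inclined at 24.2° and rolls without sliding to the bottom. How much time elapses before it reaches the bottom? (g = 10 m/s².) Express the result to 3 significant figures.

The moment of inertia is 0.3MR², giving k ≡ I/(MR²) = 0.3.
Along the incline Mg sinθ − f = Ma, and torque about the center fR = Iα = kMR²(a/R) gives f = kMa.
Hence a = g sinθ/(1+k) = 10×sin24.2°/1.3 = 3.153 m/s².
Starting from rest, L = ½at², so t = √(2L/a) = √(2×1.56/3.153) ≈ 0.995 s.

t ≈ 0.995 s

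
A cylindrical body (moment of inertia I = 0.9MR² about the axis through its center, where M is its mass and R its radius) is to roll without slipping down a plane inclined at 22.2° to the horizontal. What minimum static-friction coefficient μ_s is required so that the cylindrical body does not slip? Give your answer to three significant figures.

μ_min ≈ 0.193

Here I = 0.9MR², so the shape factor k = I/(MR²) = 0.9.
Along the incline Mg sinθ − f = Ma, and torque about the center fR = Iα = kMR²(a/R) gives f = kMa.
These give a = g sinθ/(1+k) and the required friction f = kMg sinθ/(1+k).
With N = Mg cosθ, the no-slip condition f ≤ μN gives μ_min = f/N = k tanθ/(1+k).
μ_min = 0.9 × tan22.2° / 1.9 ≈ 0.193.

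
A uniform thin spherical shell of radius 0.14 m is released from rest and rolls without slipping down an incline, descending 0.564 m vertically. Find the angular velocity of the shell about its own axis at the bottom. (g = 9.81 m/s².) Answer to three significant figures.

ω ≈ 18.4 rad/s

With I = (2/3)MR², the ratio k = I/(MR²) is 2/3.
The rolling condition ω = v/R makes the rotational term ½I(v/R)² = ½kMv², so KE_total = ½(1+k)Mv² = (5/6)Mv².
Energy conservation Mgh = ½(1+k)Mv² gives v = √(2gh/(1+k)) = √(2 × 9.81 × 0.564 / 1.667) = 2.577 m/s.
Then ω = v/R = 2.577 / 0.14 ≈ 18.4 rad/s.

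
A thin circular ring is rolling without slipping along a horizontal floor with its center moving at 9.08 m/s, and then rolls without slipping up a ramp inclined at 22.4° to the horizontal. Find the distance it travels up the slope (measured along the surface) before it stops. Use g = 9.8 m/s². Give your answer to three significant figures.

d ≈ 22.1 m

The moment of inertia is MR², giving k ≡ I/(MR²) = 1.
Pure rolling means v = ωR; then KE = ½Mv² + ½I(v/R)² = ½(1+k)Mv² = Mv².
Setting this equal to Mgh gives the vertical rise h = (1+k)v₀²/(2g) = 2×9.08²/(2×9.8) = 8.413 m.
The distance along the slope is d = h/sinθ = 8.413/sin22.4° ≈ 22.1 m.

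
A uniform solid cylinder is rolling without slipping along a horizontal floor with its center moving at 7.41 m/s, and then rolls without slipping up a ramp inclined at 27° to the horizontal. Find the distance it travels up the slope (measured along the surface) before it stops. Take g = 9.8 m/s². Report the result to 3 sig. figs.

d ≈ 9.26 m

The moment of inertia is (1/2)MR², giving k ≡ I/(MR²) = 0.5.
The rolling condition ω = v/R makes the rotational term ½I(v/R)² = ½kMv², so KE_total = ½(1+k)Mv² = (3/4)Mv².
Setting this equal to Mgh gives the vertical rise h = (1+k)v₀²/(2g) = 1.5×7.41²/(2×9.8) = 4.202 m.
The distance along the slope is d = h/sinθ = 4.202/sin27° ≈ 9.26 m.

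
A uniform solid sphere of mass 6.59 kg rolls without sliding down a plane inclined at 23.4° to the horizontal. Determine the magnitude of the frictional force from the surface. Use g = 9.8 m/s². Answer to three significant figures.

f ≈ 7.33 N

With I = (2/5)MR², the ratio k = I/(MR²) is 0.4.
Along the incline Mg sinθ − f = Ma, and torque about the center fR = Iα = kMR²(a/R) gives f = kMa.
Combining, a = g sinθ/(1+k) and f = kMa = kMg sinθ/(1+k).
f = 0.4 × 6.59 × 9.8 × sin23.4° / 1.4 ≈ 7.33 N.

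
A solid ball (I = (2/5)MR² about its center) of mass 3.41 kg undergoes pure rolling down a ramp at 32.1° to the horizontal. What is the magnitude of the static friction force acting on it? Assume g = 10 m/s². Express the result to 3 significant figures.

The moment of inertia is (2/5)MR², giving k ≡ I/(MR²) = 0.4.
Newton's second law down the slope: Mg sinθ − f = Ma. The torque equation fR = Iα (with α = a/R) gives f = kMa.
Combining, a = g sinθ/(1+k) and f = kMa = kMg sinθ/(1+k).
f = 0.4 × 3.41 × 10 × sin32.1° / 1.4 ≈ 5.18 N.

f ≈ 5.18 N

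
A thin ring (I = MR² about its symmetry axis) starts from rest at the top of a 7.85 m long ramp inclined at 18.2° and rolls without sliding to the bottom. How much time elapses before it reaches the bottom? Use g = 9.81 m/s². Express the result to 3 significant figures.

t ≈ 3.20 s

The moment of inertia is MR², giving k ≡ I/(MR²) = 1.
Along the incline Mg sinθ − f = Ma, and torque about the center fR = Iα = kMR²(a/R) gives f = kMa.
Hence a = g sinθ/(1+k) = 9.81×sin18.2°/2 = 1.532 m/s².
With constant a from rest, t = √(2L/a) = √(2·7.85/1.532) ≈ 3.20 s.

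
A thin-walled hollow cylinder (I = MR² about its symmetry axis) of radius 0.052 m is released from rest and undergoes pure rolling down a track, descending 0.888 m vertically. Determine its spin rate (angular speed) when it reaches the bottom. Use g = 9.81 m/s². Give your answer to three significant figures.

For this body I = MR², i.e. k = I/(MR²) = 1.
Pure rolling means v = ωR; then KE = ½Mv² + ½I(v/R)² = ½(1+k)Mv² = Mv².
Energy conservation Mgh = ½(1+k)Mv² gives v = √(2gh/(1+k)) = √(2 × 9.81 × 0.888 / 2) = 2.951 m/s.
Then ω = v/R = 2.951 / 0.052 ≈ 56.8 rad/s.

ω ≈ 56.8 rad/s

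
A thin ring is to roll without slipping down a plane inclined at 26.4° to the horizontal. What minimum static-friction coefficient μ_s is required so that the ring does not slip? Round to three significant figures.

Here I = MR², so the shape factor k = I/(MR²) = 1.
Translational: Mg sinθ − f = Ma. Rotational about the CM: fR = Iα = kMRa, so f = kMa.
These give a = g sinθ/(1+k) and the required friction f = kMg sinθ/(1+k).
With N = Mg cosθ, the no-slip condition f ≤ μN gives μ_min = f/N = k tanθ/(1+k).
μ_min = 1 × tan26.4° / 2 ≈ 0.248.

μ_min ≈ 0.248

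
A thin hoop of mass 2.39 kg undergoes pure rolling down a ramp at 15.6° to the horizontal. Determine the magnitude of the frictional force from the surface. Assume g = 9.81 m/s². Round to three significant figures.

f ≈ 3.15 N

Here I = MR², so the shape factor k = I/(MR²) = 1.
Translational: Mg sinθ − f = Ma. Rotational about the CM: fR = Iα = kMRa, so f = kMa.
Combining, a = g sinθ/(1+k) and f = kMa = kMg sinθ/(1+k).
f = 1 × 2.39 × 9.81 × sin15.6° / 2 ≈ 3.15 N.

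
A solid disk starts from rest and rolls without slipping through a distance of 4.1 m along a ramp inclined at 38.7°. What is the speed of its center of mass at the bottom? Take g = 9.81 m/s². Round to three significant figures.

v ≈ 5.79 m/s

For this body I = (1/2)MR², i.e. k = I/(MR²) = 0.5.
Since it rolls without slipping, ω = v/R and KE = ½Mv² + ½Iω² = ½(1+k)Mv² = (3/4)Mv².
The vertical drop is h = L sinθ = 4.1 × sin38.7° = 2.563 m.
Setting Mgh = (3/4)Mv² gives v = √(2gh/(1+k)) = √(2·9.81·2.563/1.5) ≈ 5.79 m/s.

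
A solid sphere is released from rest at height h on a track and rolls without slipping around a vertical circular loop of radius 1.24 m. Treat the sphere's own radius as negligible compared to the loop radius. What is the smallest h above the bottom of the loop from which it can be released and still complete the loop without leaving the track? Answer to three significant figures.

h_min ≈ 3.35 m

The moment of inertia is (2/5)MR², giving k ≡ I/(MR²) = 0.4.
At the top, contact is just lost when gravity alone supplies the centripetal force: Mg = Mv_top²/r, i.e. v_top² = gr.
With ω = v/R, the kinetic energy at speed v is ½(1+k)Mv² = (7/10)Mv².
Energy conservation from release (height h) to the top (height 2r): Mgh = Mg(2r) + (7/10)M·gr.
Thus h_min = 2r + (1+k)r/2 = r(2 + 1.4/2) = 1.24 × 2.7 ≈ 3.35 m.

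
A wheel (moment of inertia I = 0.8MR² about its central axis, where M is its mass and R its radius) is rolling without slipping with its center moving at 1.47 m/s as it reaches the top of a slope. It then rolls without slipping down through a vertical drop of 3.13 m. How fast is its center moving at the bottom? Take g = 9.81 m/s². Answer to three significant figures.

The moment of inertia is 0.8MR², giving k ≡ I/(MR²) = 0.8.
Since it rolls without slipping, ω = v/R and KE = ½Mv² + ½Iω² = ½(1+k)Mv² = (9/10)Mv².
Conserving energy between top and bottom: (9/10)Mv² = (9/10)Mv₀² + Mgh, hence v² = v₀² + 2gh/(1+k).
v = √(1.47² + 2×9.81×3.13/1.8) = √36.28 ≈ 6.02 m/s.

v ≈ 6.02 m/s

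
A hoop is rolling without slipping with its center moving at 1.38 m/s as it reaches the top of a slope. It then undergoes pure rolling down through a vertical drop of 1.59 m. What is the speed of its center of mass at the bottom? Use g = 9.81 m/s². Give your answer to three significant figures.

v ≈ 4.18 m/s

With I = MR², the ratio k = I/(MR²) is 1.
Rolling without slipping gives ω = v/R, so the total kinetic energy is ½Mv² + ½Iω² = ½(1+k)Mv² = Mv².
Energy conservation: Mv₀² + Mgh = Mv², so v² = v₀² + 2gh/(1+k).
v = √(1.38² + 2×9.81×1.59/2) = √17.5 ≈ 4.18 m/s.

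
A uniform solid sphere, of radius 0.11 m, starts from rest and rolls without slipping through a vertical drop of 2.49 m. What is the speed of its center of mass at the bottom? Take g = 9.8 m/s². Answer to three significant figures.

The moment of inertia is (2/5)MR², giving k ≡ I/(MR²) = 0.4.
Rolling without slipping gives ω = v/R, so the total kinetic energy is ½Mv² + ½Iω² = ½(1+k)Mv² = (7/10)Mv².
Energy conservation: Mgh = (7/10)Mv², so v = √(2gh/(1+k)) = √(2 × 9.8 × 2.49 / 1.4) ≈ 5.90 m/s.

v ≈ 5.90 m/s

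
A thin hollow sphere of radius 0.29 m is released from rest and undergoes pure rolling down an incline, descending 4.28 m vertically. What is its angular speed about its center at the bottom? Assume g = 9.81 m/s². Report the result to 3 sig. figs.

The moment of inertia is (2/3)MR², giving k ≡ I/(MR²) = 2/3.
Pure rolling means v = ωR; then KE = ½Mv² + ½I(v/R)² = ½(1+k)Mv² = (5/6)Mv².
Energy conservation Mgh = ½(1+k)Mv² gives v = √(2gh/(1+k)) = √(2 × 9.81 × 4.28 / 1.667) = 7.098 m/s.
Then ω = v/R = 7.098 / 0.29 ≈ 24.5 rad/s.

ω ≈ 24.5 rad/s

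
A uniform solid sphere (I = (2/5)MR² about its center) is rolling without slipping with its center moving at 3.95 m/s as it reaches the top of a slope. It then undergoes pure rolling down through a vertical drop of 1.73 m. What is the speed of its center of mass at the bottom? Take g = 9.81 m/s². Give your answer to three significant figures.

v ≈ 6.31 m/s

For this body I = (2/5)MR², i.e. k = I/(MR²) = 0.4.
The rolling condition ω = v/R makes the rotational term ½I(v/R)² = ½kMv², so KE_total = ½(1+k)Mv² = (7/10)Mv².
Energy conservation: (7/10)Mv₀² + Mgh = (7/10)Mv², so v² = v₀² + 2gh/(1+k).
v = √(3.95² + 2×9.81×1.73/1.4) = √39.85 ≈ 6.31 m/s.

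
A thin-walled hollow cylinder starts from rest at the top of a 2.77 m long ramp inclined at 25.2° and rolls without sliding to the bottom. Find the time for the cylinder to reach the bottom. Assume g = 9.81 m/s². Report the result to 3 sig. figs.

t ≈ 1.63 s

For this body I = MR², i.e. k = I/(MR²) = 1.
Newton's second law down the slope: Mg sinθ − f = Ma. The torque equation fR = Iα (with α = a/R) gives f = kMa.
Hence a = g sinθ/(1+k) = 9.81×sin25.2°/2 = 2.088 m/s².
With constant a from rest, t = √(2L/a) = √(2·2.77/2.088) ≈ 1.63 s.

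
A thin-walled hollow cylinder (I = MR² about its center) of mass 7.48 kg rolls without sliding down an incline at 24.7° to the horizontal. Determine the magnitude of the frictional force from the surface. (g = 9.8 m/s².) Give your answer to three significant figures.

With I = MR², the ratio k = I/(MR²) is 1.
Newton's second law down the slope: Mg sinθ − f = Ma. The torque equation fR = Iα (with α = a/R) gives f = kMa.
Combining, a = g sinθ/(1+k) and f = kMa = kMg sinθ/(1+k).
f = 1 × 7.48 × 9.8 × sin24.7° / 2 ≈ 15.3 N.

f ≈ 15.3 N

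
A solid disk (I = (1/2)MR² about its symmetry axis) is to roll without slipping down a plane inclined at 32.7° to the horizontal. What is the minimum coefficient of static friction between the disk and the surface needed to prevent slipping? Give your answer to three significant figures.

For this body I = (1/2)MR², i.e. k = I/(MR²) = 0.5.
Along the incline Mg sinθ − f = Ma, and torque about the center fR = Iα = kMR²(a/R) gives f = kMa.
These give a = g sinθ/(1+k) and the required friction f = kMg sinθ/(1+k).
The normal force is N = Mg cosθ, so μ_min = f/N = k tanθ/(1+k).
μ_min = 0.5 × tan32.7° / 1.5 ≈ 0.214.

μ_min ≈ 0.214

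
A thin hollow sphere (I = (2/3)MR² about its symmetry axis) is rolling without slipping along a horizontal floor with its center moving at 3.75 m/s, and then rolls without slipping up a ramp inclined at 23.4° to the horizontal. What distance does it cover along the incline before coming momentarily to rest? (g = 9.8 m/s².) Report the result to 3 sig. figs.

With I = (2/3)MR², the ratio k = I/(MR²) is 2/3.
Rolling without slipping gives ω = v/R, so the total kinetic energy is ½Mv² + ½Iω² = ½(1+k)Mv² = (5/6)Mv².
Setting this equal to Mgh gives the vertical rise h = (1+k)v₀²/(2g) = 1.667×3.75²/(2×9.8) = 1.196 m.
The distance along the slope is d = h/sinθ = 1.196/sin23.4° ≈ 3.01 m.

d ≈ 3.01 m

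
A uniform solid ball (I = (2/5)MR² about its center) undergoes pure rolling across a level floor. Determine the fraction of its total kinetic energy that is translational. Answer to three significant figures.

The moment of inertia is (2/5)MR², giving k ≡ I/(MR²) = 0.4.
Since ω = v/R, the translational part is ½Mv² and the rotational part is ½I(v/R)² = ½kMv²; the total is ½(1+k)Mv².
The translational fraction is therefore 1/(1+k) = 1/1.4 ≈ 0.714.

fraction ≈ 0.714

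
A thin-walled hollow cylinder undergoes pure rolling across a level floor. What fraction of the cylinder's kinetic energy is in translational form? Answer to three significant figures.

fraction ≈ 0.500

For this body I = MR², i.e. k = I/(MR²) = 1.
Since ω = v/R, the translational part is ½Mv² and the rotational part is ½I(v/R)² = ½kMv²; the total is ½(1+k)Mv².
The translational fraction is therefore 1/(1+k) = 1/2 ≈ 0.500.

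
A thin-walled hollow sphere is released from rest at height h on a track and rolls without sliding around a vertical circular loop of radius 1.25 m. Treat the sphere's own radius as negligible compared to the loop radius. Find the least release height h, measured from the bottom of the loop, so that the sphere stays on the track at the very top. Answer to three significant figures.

Here I = (2/3)MR², so the shape factor k = I/(MR²) = 2/3.
At the top, contact is just lost when gravity alone supplies the centripetal force: Mg = Mv_top²/r, i.e. v_top² = gr.
With ω = v/R, the kinetic energy at speed v is ½(1+k)Mv² = (5/6)Mv².
Energy conservation from release (height h) to the top (height 2r): Mgh = Mg(2r) + (5/6)M·gr.
Thus h_min = 2r + (1+k)r/2 = r(2 + 1.667/2) = 1.25 × 2.833 ≈ 3.54 m.

h_min ≈ 3.54 m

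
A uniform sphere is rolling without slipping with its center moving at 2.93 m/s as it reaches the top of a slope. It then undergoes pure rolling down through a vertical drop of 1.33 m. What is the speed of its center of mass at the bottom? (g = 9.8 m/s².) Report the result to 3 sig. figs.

v ≈ 5.22 m/s

With I = (2/5)MR², the ratio k = I/(MR²) is 0.4.
Since it rolls without slipping, ω = v/R and KE = ½Mv² + ½Iω² = ½(1+k)Mv² = (7/10)Mv².
Conserving energy between top and bottom: (7/10)Mv² = (7/10)Mv₀² + Mgh, hence v² = v₀² + 2gh/(1+k).
v = √(2.93² + 2×9.8×1.33/1.4) = √27.2 ≈ 5.22 m/s.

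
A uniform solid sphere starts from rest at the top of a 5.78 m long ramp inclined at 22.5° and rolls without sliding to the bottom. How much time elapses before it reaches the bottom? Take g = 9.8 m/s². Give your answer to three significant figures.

With I = (2/5)MR², the ratio k = I/(MR²) is 0.4.
Newton's second law down the slope: Mg sinθ − f = Ma. The torque equation fR = Iα (with α = a/R) gives f = kMa.
Hence a = g sinθ/(1+k) = 9.8×sin22.5°/1.4 = 2.679 m/s².
Starting from rest, L = ½at², so t = √(2L/a) = √(2×5.78/2.679) ≈ 2.08 s.

t ≈ 2.08 s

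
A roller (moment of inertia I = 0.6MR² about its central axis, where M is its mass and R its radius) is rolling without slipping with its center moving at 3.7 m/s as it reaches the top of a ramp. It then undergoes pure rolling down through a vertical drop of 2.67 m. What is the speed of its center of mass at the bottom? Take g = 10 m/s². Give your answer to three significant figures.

With I = 0.6MR², the ratio k = I/(MR²) is 0.6.
The rolling condition ω = v/R makes the rotational term ½I(v/R)² = ½kMv², so KE_total = ½(1+k)Mv² = (4/5)Mv².
Conserving energy between top and bottom: (4/5)Mv² = (4/5)Mv₀² + Mgh, hence v² = v₀² + 2gh/(1+k).
v = √(3.7² + 2×10×2.67/1.6) = √47.06 ≈ 6.86 m/s.

v ≈ 6.86 m/s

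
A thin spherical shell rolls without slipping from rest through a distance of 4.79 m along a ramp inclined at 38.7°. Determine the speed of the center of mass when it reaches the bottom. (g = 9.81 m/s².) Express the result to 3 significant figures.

v ≈ 5.94 m/s

With I = (2/3)MR², the ratio k = I/(MR²) is 2/3.
Rolling without slipping gives ω = v/R, so the total kinetic energy is ½Mv² + ½Iω² = ½(1+k)Mv² = (5/6)Mv².
The vertical drop is h = L sinθ = 4.79 × sin38.7° = 2.995 m.
Setting Mgh = (5/6)Mv² gives v = √(2gh/(1+k)) = √(2·9.81·2.995/1.667) ≈ 5.94 m/s.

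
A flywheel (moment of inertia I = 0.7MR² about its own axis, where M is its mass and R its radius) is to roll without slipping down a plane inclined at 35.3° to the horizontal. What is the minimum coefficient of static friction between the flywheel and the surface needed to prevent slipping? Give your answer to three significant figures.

With I = 0.7MR², the ratio k = I/(MR²) is 0.7.
Along the incline Mg sinθ − f = Ma, and torque about the center fR = Iα = kMR²(a/R) gives f = kMa.
These give a = g sinθ/(1+k) and the required friction f = kMg sinθ/(1+k).
The normal force is N = Mg cosθ, so μ_min = f/N = k tanθ/(1+k).
μ_min = 0.7 × tan35.3° / 1.7 ≈ 0.292.

μ_min ≈ 0.292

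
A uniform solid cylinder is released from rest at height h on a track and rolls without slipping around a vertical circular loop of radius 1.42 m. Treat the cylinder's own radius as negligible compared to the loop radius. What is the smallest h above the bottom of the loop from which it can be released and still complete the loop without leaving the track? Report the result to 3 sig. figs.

Here I = (1/2)MR², so the shape factor k = I/(MR²) = 0.5.
At the top of the loop, the minimum-contact condition is Mg = Mv_top²/r, so v_top² = gr.
With ω = v/R, the kinetic energy at speed v is ½(1+k)Mv² = (3/4)Mv².
Energy conservation from release (height h) to the top (height 2r): Mgh = Mg(2r) + (3/4)M·gr.
Thus h_min = 2r + (1+k)r/2 = r(2 + 1.5/2) = 1.42 × 2.75 ≈ 3.91 m.

h_min ≈ 3.91 m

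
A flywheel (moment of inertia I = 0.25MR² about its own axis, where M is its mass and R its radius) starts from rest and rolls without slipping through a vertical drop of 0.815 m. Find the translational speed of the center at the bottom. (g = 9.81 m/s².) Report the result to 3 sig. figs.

For this body I = 0.25MR², i.e. k = I/(MR²) = 0.25.
Since it rolls without slipping, ω = v/R and KE = ½Mv² + ½Iω² = ½(1+k)Mv² = (5/8)Mv².
Setting Mgh = (5/8)Mv² gives v = √(2gh/(1+k)) = √(2·9.81·0.815/1.25) ≈ 3.58 m/s.

v ≈ 3.58 m/s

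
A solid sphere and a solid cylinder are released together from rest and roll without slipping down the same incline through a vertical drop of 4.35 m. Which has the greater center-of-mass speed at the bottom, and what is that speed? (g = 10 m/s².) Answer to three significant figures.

the solid sphere, at v ≈ 7.88 m/s

For rolling without slipping, Mgh = ½(1+k)Mv² where k = I/(MR²), so v = √(2gh/(1+k)).
Solid sphere: k = 0.4, giving v = √(2×10×4.35/1.4) = 7.883 m/s.
Solid cylinder: k = 0.5, giving v = √(2×10×4.35/1.5) = 7.616 m/s.
The smaller k wins: the solid sphere, at ≈ 7.88 m/s.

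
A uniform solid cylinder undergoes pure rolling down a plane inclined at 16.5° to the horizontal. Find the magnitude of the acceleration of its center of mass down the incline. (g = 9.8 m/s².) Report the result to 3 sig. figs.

With I = (1/2)MR², the ratio k = I/(MR²) is 0.5.
Along the incline Mg sinθ − f = Ma, and torque about the center fR = Iα = kMR²(a/R) gives f = kMa.
Eliminating f: Mg sinθ = (1+k)Ma, so a = g sinθ/(1+k) = 9.8 × sin16.5° / 1.5 ≈ 1.86 m/s².

a ≈ 1.86 m/s²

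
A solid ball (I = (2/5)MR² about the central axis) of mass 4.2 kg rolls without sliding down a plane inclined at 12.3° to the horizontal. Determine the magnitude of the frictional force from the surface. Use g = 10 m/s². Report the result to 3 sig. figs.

Here I = (2/5)MR², so the shape factor k = I/(MR²) = 0.4.
Translational: Mg sinθ − f = Ma. Rotational about the CM: fR = Iα = kMRa, so f = kMa.
Combining, a = g sinθ/(1+k) and f = kMa = kMg sinθ/(1+k).
f = 0.4 × 4.2 × 10 × sin12.3° / 1.4 ≈ 2.56 N.

f ≈ 2.56 N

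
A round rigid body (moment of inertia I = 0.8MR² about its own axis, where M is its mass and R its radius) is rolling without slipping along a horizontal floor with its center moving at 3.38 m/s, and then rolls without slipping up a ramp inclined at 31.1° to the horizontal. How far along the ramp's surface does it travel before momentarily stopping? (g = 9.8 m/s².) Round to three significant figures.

d ≈ 2.03 m

With I = 0.8MR², the ratio k = I/(MR²) is 0.8.
Rolling without slipping gives ω = v/R, so the total kinetic energy is ½Mv² + ½Iω² = ½(1+k)Mv² = (9/10)Mv².
Setting this equal to Mgh gives the vertical rise h = (1+k)v₀²/(2g) = 1.8×3.38²/(2×9.8) = 1.049 m.
The distance along the slope is d = h/sinθ = 1.049/sin31.1° ≈ 2.03 m.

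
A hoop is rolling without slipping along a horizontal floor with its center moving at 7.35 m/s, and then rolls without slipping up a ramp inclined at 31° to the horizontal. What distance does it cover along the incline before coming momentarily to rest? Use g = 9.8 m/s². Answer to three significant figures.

Here I = MR², so the shape factor k = I/(MR²) = 1.
The rolling condition ω = v/R makes the rotational term ½I(v/R)² = ½kMv², so KE_total = ½(1+k)Mv² = Mv².
Setting this equal to Mgh gives the vertical rise h = (1+k)v₀²/(2g) = 2×7.35²/(2×9.8) = 5.512 m.
The distance along the slope is d = h/sinθ = 5.512/sin31° ≈ 10.7 m.

d ≈ 10.7 m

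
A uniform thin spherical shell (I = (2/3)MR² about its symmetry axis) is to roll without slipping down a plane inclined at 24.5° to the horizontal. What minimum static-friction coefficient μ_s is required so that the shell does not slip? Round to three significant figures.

For this body I = (2/3)MR², i.e. k = I/(MR²) = 2/3.
Along the incline Mg sinθ − f = Ma, and torque about the center fR = Iα = kMR²(a/R) gives f = kMa.
These give a = g sinθ/(1+k) and the required friction f = kMg sinθ/(1+k).
With N = Mg cosθ, the no-slip condition f ≤ μN gives μ_min = f/N = k tanθ/(1+k).
μ_min = (2/3) × tan24.5° / 1.667 ≈ 0.182.

μ_min ≈ 0.182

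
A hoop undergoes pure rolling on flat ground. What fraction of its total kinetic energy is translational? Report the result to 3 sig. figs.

For this body I = MR², i.e. k = I/(MR²) = 1.
Since ω = v/R, the translational part is ½Mv² and the rotational part is ½I(v/R)² = ½kMv²; the total is ½(1+k)Mv².
The translational fraction is therefore 1/(1+k) = 1/2 ≈ 0.500.

fraction ≈ 0.500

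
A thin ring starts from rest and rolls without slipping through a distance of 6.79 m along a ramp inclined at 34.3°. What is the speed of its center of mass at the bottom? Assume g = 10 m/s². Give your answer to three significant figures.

v ≈ 6.19 m/s

With I = MR², the ratio k = I/(MR²) is 1.
The rolling condition ω = v/R makes the rotational term ½I(v/R)² = ½kMv², so KE_total = ½(1+k)Mv² = Mv².
The vertical drop is h = L sinθ = 6.79 × sin34.3° = 3.826 m.
Energy conservation: Mgh = Mv², so v = √(2gh/(1+k)) = √(2 × 10 × 3.826 / 2) ≈ 6.19 m/s.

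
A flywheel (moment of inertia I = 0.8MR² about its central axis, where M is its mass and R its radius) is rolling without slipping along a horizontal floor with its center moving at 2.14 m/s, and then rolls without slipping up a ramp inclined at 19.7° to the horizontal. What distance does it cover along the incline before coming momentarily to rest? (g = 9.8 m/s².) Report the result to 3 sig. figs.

d ≈ 1.25 m

The moment of inertia is 0.8MR², giving k ≡ I/(MR²) = 0.8.
Rolling without slipping gives ω = v/R, so the total kinetic energy is ½Mv² + ½Iω² = ½(1+k)Mv² = (9/10)Mv².
Setting this equal to Mgh gives the vertical rise h = (1+k)v₀²/(2g) = 1.8×2.14²/(2×9.8) = 0.4206 m.
Along the incline, d = h/sinθ = 0.4206/sin19.7° ≈ 1.25 m.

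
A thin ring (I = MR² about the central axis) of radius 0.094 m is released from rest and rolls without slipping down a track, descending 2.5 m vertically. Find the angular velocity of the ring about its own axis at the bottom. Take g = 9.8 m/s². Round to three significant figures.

ω ≈ 52.7 rad/s

For this body I = MR², i.e. k = I/(MR²) = 1.
Since it rolls without slipping, ω = v/R and KE = ½Mv² + ½Iω² = ½(1+k)Mv² = Mv².
Energy conservation Mgh = ½(1+k)Mv² gives v = √(2gh/(1+k)) = √(2 × 9.8 × 2.5 / 2) = 4.95 m/s.
The angular speed follows from ω = v/R = 4.95/0.094 ≈ 52.7 rad/s.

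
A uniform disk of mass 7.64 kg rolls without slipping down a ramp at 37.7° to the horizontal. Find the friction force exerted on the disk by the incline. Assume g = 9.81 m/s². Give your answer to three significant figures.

The moment of inertia is (1/2)MR², giving k ≡ I/(MR²) = 0.5.
Newton's second law down the slope: Mg sinθ − f = Ma. The torque equation fR = Iα (with α = a/R) gives f = kMa.
Combining, a = g sinθ/(1+k) and f = kMa = kMg sinθ/(1+k).
f = 0.5 × 7.64 × 9.81 × sin37.7° / 1.5 ≈ 15.3 N.

f ≈ 15.3 N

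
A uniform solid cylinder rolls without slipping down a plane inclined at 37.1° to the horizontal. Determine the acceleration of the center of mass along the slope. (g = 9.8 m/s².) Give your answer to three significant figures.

With I = (1/2)MR², the ratio k = I/(MR²) is 0.5.
Newton's second law down the slope: Mg sinθ − f = Ma. The torque equation fR = Iα (with α = a/R) gives f = kMa.
Eliminating f: Mg sinθ = (1+k)Ma, so a = g sinθ/(1+k) = 9.8 × sin37.1° / 1.5 ≈ 3.94 m/s².

a ≈ 3.94 m/s²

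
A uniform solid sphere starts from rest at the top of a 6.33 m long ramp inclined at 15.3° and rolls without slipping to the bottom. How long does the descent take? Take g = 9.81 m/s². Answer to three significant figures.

t ≈ 2.62 s

For this body I = (2/5)MR², i.e. k = I/(MR²) = 0.4.
Translational: Mg sinθ − f = Ma. Rotational about the CM: fR = Iα = kMRa, so f = kMa.
Hence a = g sinθ/(1+k) = 9.81×sin15.3°/1.4 = 1.849 m/s².
With constant a from rest, t = √(2L/a) = √(2·6.33/1.849) ≈ 2.62 s.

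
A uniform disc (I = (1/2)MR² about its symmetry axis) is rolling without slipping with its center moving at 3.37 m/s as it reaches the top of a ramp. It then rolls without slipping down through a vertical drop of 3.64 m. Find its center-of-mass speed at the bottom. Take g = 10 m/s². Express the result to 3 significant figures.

Here I = (1/2)MR², so the shape factor k = I/(MR²) = 0.5.
Rolling without slipping gives ω = v/R, so the total kinetic energy is ½Mv² + ½Iω² = ½(1+k)Mv² = (3/4)Mv².
Energy conservation: (3/4)Mv₀² + Mgh = (3/4)Mv², so v² = v₀² + 2gh/(1+k).
v = √(3.37² + 2×10×3.64/1.5) = √59.89 ≈ 7.74 m/s.

v ≈ 7.74 m/s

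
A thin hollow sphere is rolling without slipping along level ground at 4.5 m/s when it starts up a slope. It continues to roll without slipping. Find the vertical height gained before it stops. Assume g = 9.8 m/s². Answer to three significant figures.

The moment of inertia is (2/3)MR², giving k ≡ I/(MR²) = 2/3.
The rolling condition ω = v/R makes the rotational term ½I(v/R)² = ½kMv², so KE_total = ½(1+k)Mv² = (5/6)Mv².
At the top the kinetic energy is zero, so (5/6)Mv₀² = Mgh.
Thus h = (1+k)v₀²/(2g) = 1.667 × 4.5² / (2 × 9.8) ≈ 1.72 m.

h ≈ 1.72 m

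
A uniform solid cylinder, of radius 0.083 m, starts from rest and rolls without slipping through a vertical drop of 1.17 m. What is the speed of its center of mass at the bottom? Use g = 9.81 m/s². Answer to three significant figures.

v ≈ 3.91 m/s

With I = (1/2)MR², the ratio k = I/(MR²) is 0.5.
Pure rolling means v = ωR; then KE = ½Mv² + ½I(v/R)² = ½(1+k)Mv² = (3/4)Mv².
Setting Mgh = (3/4)Mv² gives v = √(2gh/(1+k)) = √(2·9.81·1.17/1.5) ≈ 3.91 m/s.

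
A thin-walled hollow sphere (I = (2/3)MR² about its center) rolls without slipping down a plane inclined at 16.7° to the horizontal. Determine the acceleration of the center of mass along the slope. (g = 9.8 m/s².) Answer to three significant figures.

The moment of inertia is (2/3)MR², giving k ≡ I/(MR²) = 2/3.
Translational: Mg sinθ − f = Ma. Rotational about the CM: fR = Iα = kMRa, so f = kMa.
Eliminating f: Mg sinθ = (1+k)Ma, so a = g sinθ/(1+k) = 9.8 × sin16.7° / 1.667 ≈ 1.69 m/s².

a ≈ 1.69 m/s²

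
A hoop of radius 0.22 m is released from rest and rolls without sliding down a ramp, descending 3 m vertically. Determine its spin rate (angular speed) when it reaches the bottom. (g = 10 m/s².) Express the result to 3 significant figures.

ω ≈ 24.9 rad/s

Here I = MR², so the shape factor k = I/(MR²) = 1.
The rolling condition ω = v/R makes the rotational term ½I(v/R)² = ½kMv², so KE_total = ½(1+k)Mv² = Mv².
Energy conservation Mgh = ½(1+k)Mv² gives v = √(2gh/(1+k)) = √(2 × 10 × 3 / 2) = 5.477 m/s.
The angular speed follows from ω = v/R = 5.477/0.22 ≈ 24.9 rad/s.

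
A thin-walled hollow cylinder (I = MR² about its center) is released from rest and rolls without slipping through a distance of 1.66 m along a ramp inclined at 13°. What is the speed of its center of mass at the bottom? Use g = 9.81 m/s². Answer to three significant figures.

v ≈ 1.91 m/s

Here I = MR², so the shape factor k = I/(MR²) = 1.
Rolling without slipping gives ω = v/R, so the total kinetic energy is ½Mv² + ½Iω² = ½(1+k)Mv² = Mv².
The vertical drop is h = L sinθ = 1.66 × sin13° = 0.3734 m.
Setting Mgh = Mv² gives v = √(2gh/(1+k)) = √(2·9.81·0.3734/2) ≈ 1.91 m/s.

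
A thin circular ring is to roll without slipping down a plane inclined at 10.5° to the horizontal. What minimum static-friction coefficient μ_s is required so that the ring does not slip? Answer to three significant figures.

μ_min ≈ 0.0927

With I = MR², the ratio k = I/(MR²) is 1.
Translational: Mg sinθ − f = Ma. Rotational about the CM: fR = Iα = kMRa, so f = kMa.
These give a = g sinθ/(1+k) and the required friction f = kMg sinθ/(1+k).
The normal force is N = Mg cosθ, so μ_min = f/N = k tanθ/(1+k).
μ_min = 1 × tan10.5° / 2 ≈ 0.0927.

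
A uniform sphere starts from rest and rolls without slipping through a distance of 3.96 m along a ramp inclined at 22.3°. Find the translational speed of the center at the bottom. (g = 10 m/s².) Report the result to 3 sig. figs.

v ≈ 4.63 m/s

With I = (2/5)MR², the ratio k = I/(MR²) is 0.4.
Since it rolls without slipping, ω = v/R and KE = ½Mv² + ½Iω² = ½(1+k)Mv² = (7/10)Mv².
The vertical drop is h = L sinθ = 3.96 × sin22.3° = 1.503 m.
Setting Mgh = (7/10)Mv² gives v = √(2gh/(1+k)) = √(2·10·1.503/1.4) ≈ 4.63 m/s.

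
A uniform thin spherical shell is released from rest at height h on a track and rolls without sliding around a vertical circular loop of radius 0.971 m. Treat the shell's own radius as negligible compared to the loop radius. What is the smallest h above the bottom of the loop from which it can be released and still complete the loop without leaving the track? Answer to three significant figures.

The moment of inertia is (2/3)MR², giving k ≡ I/(MR²) = 2/3.
At the top, contact is just lost when gravity alone supplies the centripetal force: Mg = Mv_top²/r, i.e. v_top² = gr.
With ω = v/R, the kinetic energy at speed v is ½(1+k)Mv² = (5/6)Mv².
Energy conservation from release (height h) to the top (height 2r): Mgh = Mg(2r) + (5/6)M·gr.
Thus h_min = 2r + (1+k)r/2 = r(2 + 1.667/2) = 0.971 × 2.833 ≈ 2.75 m.

h_min ≈ 2.75 m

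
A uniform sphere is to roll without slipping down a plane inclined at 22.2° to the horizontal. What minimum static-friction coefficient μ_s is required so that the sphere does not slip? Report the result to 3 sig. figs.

With I = (2/5)MR², the ratio k = I/(MR²) is 0.4.
Newton's second law down the slope: Mg sinθ − f = Ma. The torque equation fR = Iα (with α = a/R) gives f = kMa.
These give a = g sinθ/(1+k) and the required friction f = kMg sinθ/(1+k).
The normal force is N = Mg cosθ, so μ_min = f/N = k tanθ/(1+k).
μ_min = 0.4 × tan22.2° / 1.4 ≈ 0.117.

μ_min ≈ 0.117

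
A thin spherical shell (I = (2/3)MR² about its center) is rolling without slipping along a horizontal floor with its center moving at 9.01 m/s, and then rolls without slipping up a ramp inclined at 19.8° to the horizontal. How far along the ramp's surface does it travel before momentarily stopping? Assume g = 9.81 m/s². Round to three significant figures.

d ≈ 20.4 m

The moment of inertia is (2/3)MR², giving k ≡ I/(MR²) = 2/3.
Pure rolling means v = ωR; then KE = ½Mv² + ½I(v/R)² = ½(1+k)Mv² = (5/6)Mv².
Setting this equal to Mgh gives the vertical rise h = (1+k)v₀²/(2g) = 1.667×9.01²/(2×9.81) = 6.896 m.
The distance along the slope is d = h/sinθ = 6.896/sin19.8° ≈ 20.4 m.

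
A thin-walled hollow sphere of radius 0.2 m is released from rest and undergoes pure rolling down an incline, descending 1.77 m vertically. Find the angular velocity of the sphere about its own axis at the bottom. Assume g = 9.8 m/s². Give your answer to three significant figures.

ω ≈ 22.8 rad/s

The moment of inertia is (2/3)MR², giving k ≡ I/(MR²) = 2/3.
The rolling condition ω = v/R makes the rotational term ½I(v/R)² = ½kMv², so KE_total = ½(1+k)Mv² = (5/6)Mv².
Energy conservation Mgh = ½(1+k)Mv² gives v = √(2gh/(1+k)) = √(2 × 9.8 × 1.77 / 1.667) = 4.562 m/s.
The angular speed follows from ω = v/R = 4.562/0.2 ≈ 22.8 rad/s.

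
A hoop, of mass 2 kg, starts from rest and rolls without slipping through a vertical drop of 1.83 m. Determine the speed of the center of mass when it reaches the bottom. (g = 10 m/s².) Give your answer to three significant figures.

For this body I = MR², i.e. k = I/(MR²) = 1.
Pure rolling means v = ωR; then KE = ½Mv² + ½I(v/R)² = ½(1+k)Mv² = Mv².
Setting Mgh = Mv² gives v = √(2gh/(1+k)) = √(2·10·1.83/2) ≈ 4.28 m/s.

v ≈ 4.28 m/s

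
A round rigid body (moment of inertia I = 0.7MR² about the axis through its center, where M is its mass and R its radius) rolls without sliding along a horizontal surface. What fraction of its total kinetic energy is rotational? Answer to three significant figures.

fraction ≈ 0.412

For this body I = 0.7MR², i.e. k = I/(MR²) = 0.7.
With ω = v/R, KE_trans = ½Mv² and KE_rot = ½Iω² = ½kMv², so KE_total = ½(1+k)Mv².
The rotational fraction is therefore k/(1+k) = 0.7/1.7 ≈ 0.412.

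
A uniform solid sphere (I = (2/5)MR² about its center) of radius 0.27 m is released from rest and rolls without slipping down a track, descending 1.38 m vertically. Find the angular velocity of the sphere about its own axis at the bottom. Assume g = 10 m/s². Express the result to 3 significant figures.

ω ≈ 16.4 rad/s

The moment of inertia is (2/5)MR², giving k ≡ I/(MR²) = 0.4.
The rolling condition ω = v/R makes the rotational term ½I(v/R)² = ½kMv², so KE_total = ½(1+k)Mv² = (7/10)Mv².
Energy conservation Mgh = ½(1+k)Mv² gives v = √(2gh/(1+k)) = √(2 × 10 × 1.38 / 1.4) = 4.44 m/s.
The angular speed follows from ω = v/R = 4.44/0.27 ≈ 16.4 rad/s.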